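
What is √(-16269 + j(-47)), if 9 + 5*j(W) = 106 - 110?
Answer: I*√406790/5 ≈ 127.56*I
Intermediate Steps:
j(W) = -13/5 (j(W) = -9/5 + (106 - 110)/5 = -9/5 + (⅕)*(-4) = -9/5 - ⅘ = -13/5)
√(-16269 + j(-47)) = √(-16269 - 13/5) = √(-81358/5) = I*√406790/5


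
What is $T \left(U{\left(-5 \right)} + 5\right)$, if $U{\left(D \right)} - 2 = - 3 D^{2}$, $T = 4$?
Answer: $-272$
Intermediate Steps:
$U{\left(D \right)} = 2 - 3 D^{2}$
$T \left(U{\left(-5 \right)} + 5\right) = 4 \left(\left(2 - 3 \left(-5\right)^{2}\right) + 5\right) = 4 \left(\left(2 - 75\right) + 5\right) = 4 \left(-73 + 5\right) = 4 \left(-68\right) = -272$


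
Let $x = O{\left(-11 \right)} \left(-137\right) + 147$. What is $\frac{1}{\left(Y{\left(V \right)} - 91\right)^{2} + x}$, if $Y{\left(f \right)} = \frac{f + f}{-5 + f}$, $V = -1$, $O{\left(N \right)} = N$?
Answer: $\frac{9}{88870} \approx 0.00010127$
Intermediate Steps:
$Y{\left(f \right)} = \frac{2 f}{-5 + f}$
$x = 1654$ ($x = \left(-11\right) \left(-137\right) + 147 = 1507 + 147 = 1654$)
$\frac{1}{\left(Y{\left(V \right)} - 91\right)^{2} + x} = \frac{1}{\left(2 \left(-1\right) \frac{1}{-5 - 1} - 91\right)^{2} + 1654} = \frac{1}{\left(2 \left(-1\right) \frac{1}{-6} - 91\right)^{2} + 1654} = \frac{1}{\left(2 \left(-1\right) \left(- \frac{1}{6}\right) - 91\right)^{2} + 1654} = \frac{1}{\left(\frac{1}{3} - 91\right)^{2} + 1654} = \frac{1}{\left(- \frac{272}{3}\right)^{2} + 1654} = \frac{1}{\frac{73984}{9} + 1654} = \frac{1}{\frac{88870}{9}} = \frac{9}{88870}$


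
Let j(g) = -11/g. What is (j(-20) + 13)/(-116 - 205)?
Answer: -271/6420 ≈ -0.042212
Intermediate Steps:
(j(-20) + 13)/(-116 - 205) = (-11/(-20) + 13)/(-116 - 205) = (-11*(-1/20) + 13)/(-321) = (11/20 + 13)*(-1/321) = (271/20)*(-1/321) = -271/6420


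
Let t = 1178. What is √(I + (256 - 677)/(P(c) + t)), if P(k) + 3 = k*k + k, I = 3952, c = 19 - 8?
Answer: √6750449801/1307 ≈ 62.862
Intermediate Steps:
c = 11
P(k) = -3 + k + k² (P(k) = -3 + (k*k + k) = -3 + (k² + k) = -3 + (k + k²) = -3 + k + k²)
√(I + (256 - 677)/(P(c) + t)) = √(3952 + (256 - 677)/((-3 + 11 + 11²) + 1178)) = √(3952 - 421/((-3 + 11 + 121) + 1178)) = √(3952 - 421/(129 + 1178)) = √(3952 - 421/1307) = √(5164843/1307) = √6750449801/1307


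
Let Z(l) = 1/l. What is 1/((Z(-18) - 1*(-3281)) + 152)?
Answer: 18/61793 ≈ 0.00029130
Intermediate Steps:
1/((Z(-18) - 1*(-3281)) + 152) = 1/((1/(-18) - 1*(-3281)) + 152) = 1/((-1/18 + 3281) + 152) = 1/(59057/18 + 152) = 1/(61793/18) = 18/61793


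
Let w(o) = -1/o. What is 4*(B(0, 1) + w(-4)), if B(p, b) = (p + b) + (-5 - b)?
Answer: -19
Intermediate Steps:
B(p, b) = -5 + p (B(p, b) = (b + p) + (-5 - b) = -5 + p)
4*(B(0, 1) + w(-4)) = 4*((-5 + 0) - 1/(-4)) = 4*(-5 - 1*(-1/4)) = 4*(-5 + 1/4) = 4*(-19/4) = -19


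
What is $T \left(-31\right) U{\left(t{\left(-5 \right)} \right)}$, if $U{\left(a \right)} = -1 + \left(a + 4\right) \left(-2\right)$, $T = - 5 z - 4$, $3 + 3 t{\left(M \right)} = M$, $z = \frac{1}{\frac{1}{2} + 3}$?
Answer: $- \frac{12958}{21} \approx -617.05$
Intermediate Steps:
$z = \frac{2}{7}$ ($z = \frac{1}{\frac{1}{2} + 3} = \frac{1}{\frac{7}{2}} = \frac{2}{7} \approx 0.28571$)
$t{\left(M \right)} = -1 + \frac{M}{3}$
$T = - \frac{38}{7}$ ($T = \left(-5\right) \frac{2}{7} - 4 = - \frac{10}{7} - 4 = - \frac{38}{7} \approx -5.4286$)
$U{\left(a \right)} = -9 - 2 a$ ($U{\left(a \right)} = -1 + \left(4 + a\right) \left(-2\right) = -1 - \left(8 + 2 a\right) = -9 - 2 a$)
$T \left(-31\right) U{\left(t{\left(-5 \right)} \right)} = \left(- \frac{38}{7}\right) \left(-31\right) \left(-9 - 2 \left(-1 + \frac{1}{3} \left(-5\right)\right)\right) = \frac{1178 \left(-9 - 2 \left(-1 - \frac{5}{3}\right)\right)}{7} = \frac{1178 \left(-9 - - \frac{16}{3}\right)}{7} = \frac{1178 \left(-9 + \frac{16}{3}\right)}{7} = \frac{1178}{7} \left(- \frac{11}{3}\right) = - \frac{12958}{21}$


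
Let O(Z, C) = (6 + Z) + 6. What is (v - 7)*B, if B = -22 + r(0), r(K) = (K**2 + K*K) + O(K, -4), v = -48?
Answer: 550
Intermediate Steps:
O(Z, C) = 12 + Z
r(K) = 12 + K + 2*K**2 (r(K) = (K**2 + K*K) + (12 + K) = (K**2 + K**2) + (12 + K) = 2*K**2 + (12 + K) = 12 + K + 2*K**2)
B = -10 (B = -22 + (12 + 0 + 2*0**2) = -22 + (12 + 0 + 2*0) = -22 + (12 + 0 + 0) = -22 + 12 = -10)
(v - 7)*B = (-48 - 7)*(-10) = -55*(-10) = 550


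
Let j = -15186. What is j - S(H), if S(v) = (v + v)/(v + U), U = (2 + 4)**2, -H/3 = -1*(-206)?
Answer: -1473248/97 ≈ -15188.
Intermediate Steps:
H = -618 (H = -(-3)*(-206) = -3*206 = -618)
U = 36 (U = 6**2 = 36)
S(v) = 2*v/(36 + v) (S(v) = (v + v)/(v + 36) = (2*v)/(36 + v) = 2*v/(36 + v))
j - S(H) = -15186 - 2*(-618)/(36 - 618) = -15186 - 2*(-618)/(-582) = -15186 - 2*(-618)*(-1)/582 = -15186 - 1*206/97 = -15186 - 206/97 = -1473248/97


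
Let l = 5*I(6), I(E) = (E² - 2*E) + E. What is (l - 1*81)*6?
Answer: 414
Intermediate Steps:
I(E) = E² - E
l = 150 (l = 5*(6*(-1 + 6)) = 5*(6*5) = 5*30 = 150)
(l - 1*81)*6 = (150 - 1*81)*6 = (150 - 81)*6 = 69*6 = 414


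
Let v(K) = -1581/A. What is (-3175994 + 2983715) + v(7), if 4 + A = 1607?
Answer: -308224818/1603 ≈ -1.9228e+5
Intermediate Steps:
A = 1603 (A = -4 + 1607 = 1603)
v(K) = -1581/1603
(-3175994 + 2983715) + v(7) = (-3175994 + 2983715) - 1581/1603 = -192279 - 1581/1603 = -308224818/1603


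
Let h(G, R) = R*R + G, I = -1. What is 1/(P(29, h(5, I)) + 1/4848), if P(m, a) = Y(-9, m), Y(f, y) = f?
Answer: -4848/43631 ≈ -0.11111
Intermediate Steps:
h(G, R) = G + R² (h(G, R) = R² + G = G + R²)
P(m, a) = -9
1/(P(29, h(5, I)) + 1/4848) = 1/(-9 + 1/4848) = 1/(-43631/4848) = -4848/43631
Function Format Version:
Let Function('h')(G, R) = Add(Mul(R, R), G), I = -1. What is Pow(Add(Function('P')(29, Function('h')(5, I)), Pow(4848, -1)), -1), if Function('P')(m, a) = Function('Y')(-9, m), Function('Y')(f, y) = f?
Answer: Rational(-4848, 43631) ≈ -0.11111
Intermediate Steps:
Function('h')(G, R) = Add(G, Pow(R, 2)) (Function('h')(G, R) = Add(Pow(R, 2), G) = Add(G, Pow(R, 2)))
Function('P')(m, a) = -9
Pow(Add(Function('P')(29, Function('h')(5, I)), Pow(4848, -1)), -1) = Pow(Add(-9, Pow(4848, -1)), -1) = Pow(Add(-9, Rational(1, 4848)), -1) = Pow(Rational(-43631, 4848), -1) = Rational(-4848, 43631)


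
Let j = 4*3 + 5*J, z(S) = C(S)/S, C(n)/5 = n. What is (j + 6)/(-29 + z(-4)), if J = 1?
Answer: -23/24 ≈ -0.95833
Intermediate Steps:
C(n) = 5*n
z(S) = 5 (z(S) = (5*S)/S = 5)
j = 17 (j = 4*3 + 5*1 = 12 + 5 = 17)
(j + 6)/(-29 + z(-4)) = (17 + 6)/(-29 + 5) = 23/(-24) = -1/24*23 = -23/24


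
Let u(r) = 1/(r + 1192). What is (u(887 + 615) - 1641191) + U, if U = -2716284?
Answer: -11739037649/2694 ≈ -4.3575e+6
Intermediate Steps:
u(r) = 1/(1192 + r)
(u(887 + 615) - 1641191) + U = (1/(1192 + (887 + 615)) - 1641191) - 2716284 = (1/(1192 + 1502) - 1641191) - 2716284 = (1/2694 - 1641191) - 2716284 = -4421368553/2694 - 2716284 = -11739037649/2694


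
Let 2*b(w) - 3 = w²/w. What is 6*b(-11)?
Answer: -24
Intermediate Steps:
b(w) = 3/2 + w/2 (b(w) = 3/2 + (w²/w)/2 = 3/2 + w/2)
6*b(-11) = 6*(3/2 + (½)*(-11)) = 6*(3/2 - 11/2) = 6*(-4) = -24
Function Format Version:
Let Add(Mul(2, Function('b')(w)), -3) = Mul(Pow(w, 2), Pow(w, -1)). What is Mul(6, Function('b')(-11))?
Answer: -24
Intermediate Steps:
Function('b')(w) = Add(Rational(3, 2), Mul(Rational(1, 2), w)) (Function('b')(w) = Add(Rational(3, 2), Mul(Rational(1, 2), Mul(Pow(w, 2), Pow(w, -1)))) = Add(Rational(3, 2), Mul(Rational(1, 2), w)))
Mul(6, Function('b')(-11)) = Mul(6, Add(Rational(3, 2), Mul(Rational(1, 2), -11))) = Mul(6, Add(Rational(3, 2), Rational(-11, 2))) = Mul(6, -4) = -24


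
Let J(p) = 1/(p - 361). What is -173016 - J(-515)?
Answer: -151562015/876 ≈ -1.7302e+5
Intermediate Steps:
J(p) = 1/(-361 + p)
-173016 - J(-515) = -173016 - 1/(-361 - 515) = -173016 - 1/(-876) = -173016 - 1*(-1/876) = -173016 + 1/876 = -151562015/876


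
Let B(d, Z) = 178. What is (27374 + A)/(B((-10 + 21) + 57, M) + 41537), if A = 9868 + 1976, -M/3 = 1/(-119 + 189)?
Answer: 39218/41715 ≈ 0.94014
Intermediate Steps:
M = -3/70 (M = -3/(-119 + 189) = -3/70 ≈ -0.042857)
A = 11844
(27374 + A)/(B((-10 + 21) + 57, M) + 41537) = (27374 + 11844)/(178 + 41537) = 39218/41715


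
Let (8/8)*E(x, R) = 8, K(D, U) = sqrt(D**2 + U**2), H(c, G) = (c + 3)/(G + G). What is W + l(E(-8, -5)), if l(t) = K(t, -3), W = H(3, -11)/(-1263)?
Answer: 1/4631 + sqrt(73) ≈ 8.5442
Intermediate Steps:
H(c, G) = (3 + c)/(2*G) (H(c, G) = (3 + c)/((2*G)) = (3 + c)*(1/(2*G)) = (3 + c)/(2*G))
E(x, R) = 8
W = 1/4631 (W = ((1/2)*(3 + 3)/(-11))/(-1263) = ((1/2)*(-1/11)*6)*(-1/1263) = -3/11*(-1/1263) = 1/4631 ≈ 0.00021594)
l(t) = sqrt(9 + t**2) (l(t) = sqrt(t**2 + (-3)**2) = sqrt(t**2 + 9) = sqrt(9 + t**2))
W + l(E(-8, -5)) = 1/4631 + sqrt(9 + 8**2) = 1/4631 + sqrt(9 + 64) = 1/4631 + sqrt(73)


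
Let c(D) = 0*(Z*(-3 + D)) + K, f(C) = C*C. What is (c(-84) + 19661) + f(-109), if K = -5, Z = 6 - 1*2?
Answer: 31537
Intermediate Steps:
Z = 4 (Z = 6 - 2 = 4)
f(C) = C**2
c(D) = -5 (c(D) = 0*(4*(-3 + D)) - 5 = 0*(-12 + 4*D) - 5 = 0 - 5 = -5)
(c(-84) + 19661) + f(-109) = (-5 + 19661) + (-109)**2 = 19656 + 11881 = 31537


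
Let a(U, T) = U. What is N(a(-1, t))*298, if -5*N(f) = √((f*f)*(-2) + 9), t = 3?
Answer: -298*√7/5 ≈ -157.69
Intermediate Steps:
N(f) = -√(9 - 2*f²)/5 (N(f) = -√((f*f)*(-2) + 9)/5 = -√(f²*(-2) + 9)/5 = -√(-2*f² + 9)/5 = -√(9 - 2*f²)/5)
N(a(-1, t))*298 = -√(9 - 2*(-1)²)/5*298 = -√(9 - 2*1)/5*298 = -√(9 - 2)/5*298 = -√7/5*298 = -298*√7/5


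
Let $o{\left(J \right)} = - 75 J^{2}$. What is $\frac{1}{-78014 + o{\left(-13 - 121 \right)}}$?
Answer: $- \frac{1}{1424714} \approx -7.019 \cdot 10^{-7}$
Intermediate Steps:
$\frac{1}{-78014 + o{\left(-13 - 121 \right)}} = \frac{1}{-78014 - 75 \left(-13 - 121\right)^{2}} = \frac{1}{-78014 - 75 \left(-134\right)^{2}} = \frac{1}{-78014 - 1346700} = \frac{1}{-1424714} = - \frac{1}{1424714}$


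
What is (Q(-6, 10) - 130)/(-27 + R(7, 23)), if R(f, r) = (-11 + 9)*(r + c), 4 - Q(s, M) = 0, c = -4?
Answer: 126/65 ≈ 1.9385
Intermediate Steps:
Q(s, M) = 4 (Q(s, M) = 4 - 1*0 = 4 + 0 = 4)
R(f, r) = 8 - 2*r (R(f, r) = (-11 + 9)*(r - 4) = -2*(-4 + r) = 8 - 2*r)
(Q(-6, 10) - 130)/(-27 + R(7, 23)) = (4 - 130)/(-27 + (8 - 2*23)) = -126/(-27 + (8 - 46)) = -126/(-27 - 38) = -126/(-65) = -126*(-1/65) = 126/65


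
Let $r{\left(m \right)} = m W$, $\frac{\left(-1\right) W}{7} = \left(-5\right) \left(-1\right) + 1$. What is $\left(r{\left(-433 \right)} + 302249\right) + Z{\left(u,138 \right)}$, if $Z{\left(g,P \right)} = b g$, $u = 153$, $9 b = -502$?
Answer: $311901$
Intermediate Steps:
$b = - \frac{502}{9}$ ($b = \frac{1}{9} \left(-502\right) = - \frac{502}{9} \approx -55.778$)
$W = -42$ ($W = - 7 \left(\left(-5\right) \left(-1\right) + 1\right) = - 7 \left(5 + 1\right) = \left(-7\right) 6 = -42$)
$Z{\left(g,P \right)} = - \frac{502 g}{9}$
$r{\left(m \right)} = - 42 m$ ($r{\left(m \right)} = m \left(-42\right) = - 42 m$)
$\left(r{\left(-433 \right)} + 302249\right) + Z{\left(u,138 \right)} = \left(\left(-42\right) \left(-433\right) + 302249\right) - 8534 = \left(18186 + 302249\right) - 8534 = 320435 - 8534 = 311901$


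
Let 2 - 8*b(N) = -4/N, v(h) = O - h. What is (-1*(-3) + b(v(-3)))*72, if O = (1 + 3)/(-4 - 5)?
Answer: 5706/23 ≈ 248.09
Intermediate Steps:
O = -4/9 (O = 4/(-9) = 4*(-⅑) = -4/9 ≈ -0.44444)
v(h) = -4/9 - h
b(N) = ¼ + 1/(2*N) (b(N) = ¼ - (-1)/(2*N) = ¼ + 1/(2*N))
(-1*(-3) + b(v(-3)))*72 = (-1*(-3) + (2 + (-4/9 - 1*(-3)))/(4*(-4/9 - 1*(-3))))*72 = (3 + (2 + (-4/9 + 3))/(4*(-4/9 + 3)))*72 = (3 + (2 + 23/9)/(4*(23/9)))*72 = (3 + (¼)*(9/23)*(41/9))*72 = (3 + 41/92)*72 = (317/92)*72 = 5706/23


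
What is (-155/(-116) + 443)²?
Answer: 2656680849/13456 ≈ 1.9743e+5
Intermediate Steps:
(-155/(-116) + 443)² = (-155*(-1/116) + 443)² = (155/116 + 443)² = (51543/116)² = 2656680849/13456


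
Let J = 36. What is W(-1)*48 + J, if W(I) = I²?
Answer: 84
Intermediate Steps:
W(-1)*48 + J = (-1)²*48 + 36 = 1*48 + 36 = 48 + 36 = 84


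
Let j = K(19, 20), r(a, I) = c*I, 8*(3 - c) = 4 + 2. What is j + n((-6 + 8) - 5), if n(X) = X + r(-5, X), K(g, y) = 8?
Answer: -7/4 ≈ -1.7500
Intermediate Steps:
c = 9/4 (c = 3 - (4 + 2)/8 = 3 - ⅛*6 = 3 - ¾ = 9/4 ≈ 2.2500)
r(a, I) = 9*I/4
n(X) = 13*X/4 (n(X) = X + 9*X/4 = 13*X/4)
j = 8
j + n((-6 + 8) - 5) = 8 + 13*((-6 + 8) - 5)/4 = 8 + 13*(2 - 5)/4 = 8 + (13/4)*(-3) = 8 - 39/4 = -7/4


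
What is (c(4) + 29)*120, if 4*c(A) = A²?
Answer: 3960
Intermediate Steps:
c(A) = A²/4
(c(4) + 29)*120 = ((¼)*4² + 29)*120 = ((¼)*16 + 29)*120 = (4 + 29)*120 = 33*120 = 3960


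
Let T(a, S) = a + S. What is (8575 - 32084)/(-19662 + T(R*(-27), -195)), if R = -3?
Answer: 23509/19776 ≈ 1.1888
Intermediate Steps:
T(a, S) = S + a
(8575 - 32084)/(-19662 + T(R*(-27), -195)) = (8575 - 32084)/(-19662 + (-195 - 3*(-27))) = -23509/(-19662 + (-195 + 81)) = -23509/(-19662 - 114) = -23509/(-19776) = -23509*(-1/19776) = 23509/19776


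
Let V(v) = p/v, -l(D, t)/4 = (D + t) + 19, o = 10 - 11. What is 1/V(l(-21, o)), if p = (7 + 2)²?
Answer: 4/27 ≈ 0.14815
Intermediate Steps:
o = -1
p = 81 (p = 9² = 81)
l(D, t) = -76 - 4*D - 4*t (l(D, t) = -4*((D + t) + 19) = -4*(19 + D + t) = -76 - 4*D - 4*t)
V(v) = 81/v
1/V(l(-21, o)) = 1/(81/(-76 - 4*(-21) - 4*(-1))) = 1/(81/(-76 + 84 + 4)) = 1/(81/12) = 1/(81*(1/12)) = 1/(27/4) = 4/27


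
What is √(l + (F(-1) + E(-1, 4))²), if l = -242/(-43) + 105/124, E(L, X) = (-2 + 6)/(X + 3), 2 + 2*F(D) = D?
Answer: √638808258/9331 ≈ 2.7087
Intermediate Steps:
F(D) = -1 + D/2
E(L, X) = 4/(3 + X)
l = 34523/5332 (l = -242*(-1/43) + 105*(1/124) = 242/43 + 105/124 = 34523/5332 ≈ 6.4747)
√(l + (F(-1) + E(-1, 4))²) = √(34523/5332 + ((-1 + (½)*(-1)) + 4/(3 + 4))²) = √(34523/5332 + ((-1 - ½) + 4/7)²) = √(34523/5332 + (-3/2 + 4*(⅐))²) = √(34523/5332 + (-3/2 + 4/7)²) = √(34523/5332 + (-13/14)²) = √(34523/5332 + 169/196) = √(479226/65317) = √638808258/9331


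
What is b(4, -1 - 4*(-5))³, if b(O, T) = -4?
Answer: -64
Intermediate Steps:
b(4, -1 - 4*(-5))³ = (-4)³ = -64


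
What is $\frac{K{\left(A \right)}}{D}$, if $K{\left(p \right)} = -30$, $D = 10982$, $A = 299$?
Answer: $- \frac{15}{5491} \approx -0.0027317$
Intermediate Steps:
$\frac{K{\left(A \right)}}{D} = - \frac{30}{10982} = \left(-30\right) \frac{1}{10982} = - \frac{15}{5491}$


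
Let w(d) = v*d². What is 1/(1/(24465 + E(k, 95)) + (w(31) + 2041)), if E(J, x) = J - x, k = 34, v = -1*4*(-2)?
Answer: 24404/237426517 ≈ 0.00010279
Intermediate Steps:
v = 8 (v = -4*(-2) = 8)
w(d) = 8*d²
1/(1/(24465 + E(k, 95)) + (w(31) + 2041)) = 1/(1/(24465 + (34 - 1*95)) + (8*31² + 2041)) = 1/(1/(24465 + (34 - 95)) + (8*961 + 2041)) = 1/(1/(24465 - 61) + (7688 + 2041)) = 1/(1/24404 + 9729) = 1/(237426517/24404) = 24404/237426517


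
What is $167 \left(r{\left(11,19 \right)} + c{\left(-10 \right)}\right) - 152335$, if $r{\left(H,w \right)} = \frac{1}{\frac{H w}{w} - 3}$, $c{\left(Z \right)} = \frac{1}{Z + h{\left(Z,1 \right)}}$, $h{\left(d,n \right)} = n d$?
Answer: $- \frac{6092899}{40} \approx -1.5232 \cdot 10^{5}$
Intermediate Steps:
$h{\left(d,n \right)} = d n$
$c{\left(Z \right)} = \frac{1}{2 Z}$ ($c{\left(Z \right)} = \frac{1}{Z + Z 1} = \frac{1}{Z + Z} = \frac{1}{2 Z}$)
$r{\left(H,w \right)} = \frac{1}{-3 + H}$ ($r{\left(H,w \right)} = \frac{1}{H - 3} = \frac{1}{-3 + H}$)
$167 \left(r{\left(11,19 \right)} + c{\left(-10 \right)}\right) - 152335 = 167 \left(\frac{1}{-3 + 11} + \frac{1}{2 \left(-10\right)}\right) - 152335 = 167 \left(\frac{1}{8} + \frac{1}{2} \left(- \frac{1}{10}\right)\right) - 152335 = 167 \left(\frac{1}{8} - \frac{1}{20}\right) - 152335 = 167 \cdot \frac{3}{40} - 152335 = \frac{501}{40} - 152335 = - \frac{6092899}{40}$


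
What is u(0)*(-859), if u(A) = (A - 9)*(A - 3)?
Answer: -23193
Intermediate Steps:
u(A) = (-9 + A)*(-3 + A)
u(0)*(-859) = (27 + 0² - 12*0)*(-859) = (27 + 0 + 0)*(-859) = 27*(-859) = -23193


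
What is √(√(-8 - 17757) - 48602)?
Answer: √(-48602 + I*√17765) ≈ 0.3023 + 220.46*I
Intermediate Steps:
√(√(-8 - 17757) - 48602) = √(√(-17765) - 48602) = √(I*√17765 - 48602) = √(-48602 + I*√17765)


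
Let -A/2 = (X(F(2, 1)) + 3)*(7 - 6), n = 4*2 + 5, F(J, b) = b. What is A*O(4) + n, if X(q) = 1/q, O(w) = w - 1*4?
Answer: 13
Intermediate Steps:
O(w) = -4 + w (O(w) = w - 4 = -4 + w)
n = 13 (n = 8 + 5 = 13)
A = -8 (A = -2*(1/1 + 3)*(7 - 6) = -2*(1 + 3) = -8 ≈ -8.0000)
A*O(4) + n = -8*(-4 + 4) + 13 = -8*0 + 13 = 0 + 13 = 13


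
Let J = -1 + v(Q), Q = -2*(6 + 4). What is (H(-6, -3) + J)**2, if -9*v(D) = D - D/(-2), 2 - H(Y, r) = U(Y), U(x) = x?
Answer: 961/9 ≈ 106.78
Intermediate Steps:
Q = -20 (Q = -2*10 = -20)
H(Y, r) = 2 - Y
v(D) = -D/6 (v(D) = -(D - D/(-2))/9 = -(D - D*(-1)/2)/9 = -(D - (-1)*D/2)/9 = -(D + D/2)/9 = -D/6)
J = 7/3 (J = -1 - 1/6*(-20) = -1 + 10/3 = 7/3 ≈ 2.3333)
(H(-6, -3) + J)**2 = ((2 - 1*(-6)) + 7/3)**2 = ((2 + 6) + 7/3)**2 = (8 + 7/3)**2 = (31/3)**2 = 961/9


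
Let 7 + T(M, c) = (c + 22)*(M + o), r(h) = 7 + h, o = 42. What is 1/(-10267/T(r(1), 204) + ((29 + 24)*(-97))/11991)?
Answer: -135414363/181168910 ≈ -0.74745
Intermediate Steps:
T(M, c) = -7 + (22 + c)*(42 + M) (T(M, c) = -7 + (c + 22)*(M + 42) = -7 + (22 + c)*(42 + M))
1/(-10267/T(r(1), 204) + ((29 + 24)*(-97))/11991) = 1/(-10267/(917 + 22*(7 + 1) + 42*204 + (7 + 1)*204) + ((29 + 24)*(-97))/11991) = 1/(-10267/(917 + 22*8 + 8568 + 8*204) + (53*(-97))*(1/11991)) = 1/(-10267/(917 + 176 + 8568 + 1632) - 5141*1/11991) = 1/(-10267/11293 - 5141/11991) = 1/(-181168910/135414363) = -135414363/181168910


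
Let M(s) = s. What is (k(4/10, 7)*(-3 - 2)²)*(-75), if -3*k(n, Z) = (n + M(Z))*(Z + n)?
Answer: 34225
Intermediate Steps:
k(n, Z) = -(Z + n)²/3 (k(n, Z) = -(n + Z)*(Z + n)/3 = -(Z + n)*(Z + n)/3 = -(Z + n)²/3)
(k(4/10, 7)*(-3 - 2)²)*(-75) = ((-⅓*7² - (4/10)²/3 - ⅔*7*4/10)*(-3 - 2)²)*(-75) = ((-⅓*49 - (4*(⅒))²/3 - ⅔*7*4*(⅒))*(-5)²)*(-75) = ((-49/3 - (⅖)²/3 - ⅔*7*⅖)*25)*(-75) = ((-49/3 - ⅓*4/25 - 28/15)*25)*(-75) = ((-49/3 - 4/75 - 28/15)*25)*(-75) = -1369/75*25*(-75) = -1369/3*(-75) = 34225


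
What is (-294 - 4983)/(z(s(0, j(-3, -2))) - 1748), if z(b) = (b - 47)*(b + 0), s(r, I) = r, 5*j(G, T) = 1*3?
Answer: 5277/1748 ≈ 3.0189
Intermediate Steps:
j(G, T) = ⅗ (j(G, T) = (1*3)/5 = (⅕)*3 = ⅗)
z(b) = b*(-47 + b) (z(b) = (-47 + b)*b = b*(-47 + b))
(-294 - 4983)/(z(s(0, j(-3, -2))) - 1748) = (-294 - 4983)/(0*(-47 + 0) - 1748) = -5277/(0*(-47) - 1748) = -5277/(0 - 1748) = -5277/(-1748) = -5277*(-1/1748) = 5277/1748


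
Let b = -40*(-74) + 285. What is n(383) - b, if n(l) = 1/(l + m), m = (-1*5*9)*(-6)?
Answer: -2118984/653 ≈ -3245.0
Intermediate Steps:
b = 3245 (b = 2960 + 285 = 3245)
m = 270 (m = -5*9*(-6) = -45*(-6) = 270)
n(l) = 1/(270 + l) (n(l) = 1/(l + 270) = 1/(270 + l))
n(383) - b = 1/(270 + 383) - 1*3245 = 1/653 - 3245 = -2118984/653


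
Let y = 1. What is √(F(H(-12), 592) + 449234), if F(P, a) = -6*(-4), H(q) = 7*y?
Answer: √449258 ≈ 670.27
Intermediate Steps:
H(q) = 7 (H(q) = 7*1 = 7)
F(P, a) = 24
√(F(H(-12), 592) + 449234) = √(24 + 449234) = √449258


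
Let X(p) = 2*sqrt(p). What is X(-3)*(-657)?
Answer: -1314*I*sqrt(3) ≈ -2275.9*I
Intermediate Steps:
X(-3)*(-657) = (2*sqrt(-3))*(-657) = (2*(I*sqrt(3)))*(-657) = (2*I*sqrt(3))*(-657) = -1314*I*sqrt(3)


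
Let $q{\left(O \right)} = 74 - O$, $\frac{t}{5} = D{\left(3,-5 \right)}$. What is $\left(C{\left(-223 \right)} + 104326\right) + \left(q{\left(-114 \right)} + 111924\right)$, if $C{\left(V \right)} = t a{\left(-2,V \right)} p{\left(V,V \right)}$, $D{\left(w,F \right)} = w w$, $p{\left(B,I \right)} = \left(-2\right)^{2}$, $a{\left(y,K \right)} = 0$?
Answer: $216438$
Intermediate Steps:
$p{\left(B,I \right)} = 4$
$D{\left(w,F \right)} = w^{2}$
$t = 45$ ($t = 5 \cdot 3^{2} = 5 \cdot 9 = 45$)
$C{\left(V \right)} = 0$ ($C{\left(V \right)} = 45 \cdot 0 \cdot 4 = 0 \cdot 4 = 0$)
$\left(C{\left(-223 \right)} + 104326\right) + \left(q{\left(-114 \right)} + 111924\right) = \left(0 + 104326\right) + \left(\left(74 - -114\right) + 111924\right) = 104326 + \left(\left(74 + 114\right) + 111924\right) = 104326 + \left(188 + 111924\right) = 104326 + 112112 = 216438$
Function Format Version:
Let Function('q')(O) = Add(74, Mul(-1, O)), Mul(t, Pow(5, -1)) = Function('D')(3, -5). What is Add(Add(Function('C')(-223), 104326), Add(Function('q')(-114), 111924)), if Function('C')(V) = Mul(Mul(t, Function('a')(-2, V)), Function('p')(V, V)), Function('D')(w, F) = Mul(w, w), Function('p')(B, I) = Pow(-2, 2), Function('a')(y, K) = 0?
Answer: 216438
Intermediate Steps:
Function('p')(B, I) = 4
Function('D')(w, F) = Pow(w, 2)
t = 45 (t = Mul(5, Pow(3, 2)) = Mul(5, 9) = 45)
Function('C')(V) = 0 (Function('C')(V) = Mul(Mul(45, 0), 4) = Mul(0, 4) = 0)
Add(Add(Function('C')(-223), 104326), Add(Function('q')(-114), 111924)) = Add(Add(0, 104326), Add(Add(74, Mul(-1, -114)), 111924)) = Add(104326, Add(Add(74, 114), 111924)) = Add(104326, Add(188, 111924)) = Add(104326, 112112) = 216438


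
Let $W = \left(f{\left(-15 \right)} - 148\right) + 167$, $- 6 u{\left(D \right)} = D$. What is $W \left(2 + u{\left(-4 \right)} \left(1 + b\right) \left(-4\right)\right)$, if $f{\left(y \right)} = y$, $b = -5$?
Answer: $\frac{152}{3} \approx 50.667$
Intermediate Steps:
$u{\left(D \right)} = - \frac{D}{6}$
$W = 4$ ($W = \left(-15 - 148\right) + 167 = -163 + 167 = 4$)
$W \left(2 + u{\left(-4 \right)} \left(1 + b\right) \left(-4\right)\right) = 4 \left(2 + \left(- \frac{1}{6}\right) \left(-4\right) \left(1 - 5\right) \left(-4\right)\right) = 4 \left(2 + \frac{2 \left(\left(-4\right) \left(-4\right)\right)}{3}\right) = 4 \left(2 + \frac{2}{3} \cdot 16\right) = 4 \left(2 + \frac{32}{3}\right) = 4 \cdot \frac{38}{3} = \frac{152}{3}$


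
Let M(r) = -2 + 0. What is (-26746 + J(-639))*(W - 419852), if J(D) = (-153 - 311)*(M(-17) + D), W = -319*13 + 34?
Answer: -114757998270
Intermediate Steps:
M(r) = -2
W = -4113 (W = -4147 + 34 = -4113)
J(D) = 928 - 464*D (J(D) = (-153 - 311)*(-2 + D) = -464*(-2 + D) = 928 - 464*D)
(-26746 + J(-639))*(W - 419852) = (-26746 + (928 - 464*(-639)))*(-4113 - 419852) = (-26746 + (928 + 296496))*(-423965) = (-26746 + 297424)*(-423965) = 270678*(-423965) = -114757998270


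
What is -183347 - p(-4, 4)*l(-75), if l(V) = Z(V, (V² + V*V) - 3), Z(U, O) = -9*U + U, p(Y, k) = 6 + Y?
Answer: -184547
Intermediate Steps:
Z(U, O) = -8*U
l(V) = -8*V
-183347 - p(-4, 4)*l(-75) = -183347 - (6 - 4)*(-8*(-75)) = -183347 - 2*600 = -183347 - 1*1200 = -183347 - 1200 = -184547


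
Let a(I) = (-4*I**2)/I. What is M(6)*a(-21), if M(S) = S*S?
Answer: 3024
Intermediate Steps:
a(I) = -4*I
M(S) = S**2
M(6)*a(-21) = 6**2*(-4*(-21)) = 36*84 = 3024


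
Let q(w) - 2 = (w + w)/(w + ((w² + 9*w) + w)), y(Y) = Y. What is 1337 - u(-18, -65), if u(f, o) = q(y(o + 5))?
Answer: 65417/49 ≈ 1335.0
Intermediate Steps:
q(w) = 2 + 2*w/(w² + 11*w) (q(w) = 2 + (w + w)/(w + ((w² + 9*w) + w)) = 2 + (2*w)/(w + (w² + 10*w)) = 2 + (2*w)/(w² + 11*w) = 2 + 2*w/(w² + 11*w))
u(f, o) = 2*(17 + o)/(16 + o) (u(f, o) = 2*(12 + (o + 5))/(11 + (o + 5)) = 2*(12 + (5 + o))/(11 + (5 + o)) = 2*(17 + o)/(16 + o))
1337 - u(-18, -65) = 1337 - 2*(17 - 65)/(16 - 65) = 1337 - 2*(-48)/(-49) = 1337 - 2*(-1)*(-48)/49 = 1337 - 1*96/49 = 1337 - 96/49 = 65417/49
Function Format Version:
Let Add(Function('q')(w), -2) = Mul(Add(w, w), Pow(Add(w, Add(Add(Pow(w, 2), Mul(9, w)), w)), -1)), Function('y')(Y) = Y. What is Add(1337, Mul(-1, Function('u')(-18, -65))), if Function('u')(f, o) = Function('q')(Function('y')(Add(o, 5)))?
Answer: Rational(65417, 49) ≈ 1335.0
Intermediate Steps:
Function('q')(w) = Add(2, Mul(2, w, Pow(Add(Pow(w, 2), Mul(11, w)), -1))) (Function('q')(w) = Add(2, Mul(Add(w, w), Pow(Add(w, Add(Add(Pow(w, 2), Mul(9, w)), w)), -1))) = Add(2, Mul(Mul(2, w), Pow(Add(w, Add(Pow(w, 2), Mul(10, w))), -1))) = Add(2, Mul(Mul(2, w), Pow(Add(Pow(w, 2), Mul(11, w)), -1))) = Add(2, Mul(2, w, Pow(Add(Pow(w, 2), Mul(11, w)), -1))))
Function('u')(f, o) = Mul(2, Pow(Add(16, o), -1), Add(17, o)) (Function('u')(f, o) = Mul(2, Pow(Add(11, Add(o, 5)), -1), Add(12, Add(o, 5))) = Mul(2, Pow(Add(11, Add(5, o)), -1), Add(12, Add(5, o))) = Mul(2, Pow(Add(16, o), -1), Add(17, o)))
Add(1337, Mul(-1, Function('u')(-18, -65))) = Add(1337, Mul(-1, Mul(2, Pow(Add(16, -65), -1), Add(17, -65)))) = Add(1337, Mul(-1, Mul(2, Pow(-49, -1), -48))) = Add(1337, Mul(-1, Mul(2, Rational(-1, 49), -48))) = Add(1337, Mul(-1, Rational(96, 49))) = Add(1337, Rational(-96, 49)) = Rational(65417, 49)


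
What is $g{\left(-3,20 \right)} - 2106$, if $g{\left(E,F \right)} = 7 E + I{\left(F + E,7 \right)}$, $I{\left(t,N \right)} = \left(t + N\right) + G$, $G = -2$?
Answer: $-2105$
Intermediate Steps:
$I{\left(t,N \right)} = -2 + N + t$ ($I{\left(t,N \right)} = \left(t + N\right) - 2 = \left(N + t\right) - 2 = -2 + N + t$)
$g{\left(E,F \right)} = 5 + F + 8 E$ ($g{\left(E,F \right)} = 7 E + \left(-2 + 7 + \left(F + E\right)\right) = 7 E + \left(-2 + 7 + \left(E + F\right)\right) = 7 E + \left(5 + E + F\right) = 5 + F + 8 E$)
$g{\left(-3,20 \right)} - 2106 = \left(5 + 20 + 8 \left(-3\right)\right) - 2106 = \left(5 + 20 - 24\right) - 2106 = 1 - 2106 = -2105$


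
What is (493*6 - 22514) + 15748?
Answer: -3808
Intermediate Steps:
(493*6 - 22514) + 15748 = (2958 - 22514) + 15748 = -19556 + 15748 = -3808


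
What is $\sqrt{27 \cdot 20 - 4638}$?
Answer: $i \sqrt{4098} \approx 64.016 i$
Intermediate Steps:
$\sqrt{27 \cdot 20 - 4638} = \sqrt{540 - 4638} = \sqrt{-4098} = i \sqrt{4098}$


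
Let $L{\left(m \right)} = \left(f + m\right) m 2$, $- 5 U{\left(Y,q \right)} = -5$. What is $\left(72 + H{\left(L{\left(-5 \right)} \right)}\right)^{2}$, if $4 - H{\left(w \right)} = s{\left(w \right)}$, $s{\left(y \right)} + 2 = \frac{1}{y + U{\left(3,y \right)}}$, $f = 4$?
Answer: $\frac{734449}{121} \approx 6069.8$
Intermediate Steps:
$U{\left(Y,q \right)} = 1$ ($U{\left(Y,q \right)} = \left(- \frac{1}{5}\right) \left(-5\right) = 1$)
$s{\left(y \right)} = -2 + \frac{1}{1 + y}$ ($s{\left(y \right)} = -2 + \frac{1}{y + 1} = -2 + \frac{1}{1 + y}$)
$L{\left(m \right)} = 2 m \left(4 + m\right)$ ($L{\left(m \right)} = \left(4 + m\right) m 2 = \left(4 + m\right) 2 m = 2 m \left(4 + m\right)$)
$H{\left(w \right)} = 4 - \frac{-1 - 2 w}{1 + w}$
$\left(72 + H{\left(L{\left(-5 \right)} \right)}\right)^{2} = \left(72 + \frac{5 + 6 \cdot 2 \left(-5\right) \left(4 - 5\right)}{1 + 2 \left(-5\right) \left(4 - 5\right)}\right)^{2} = \left(72 + \frac{5 + 6 \cdot 2 \left(-5\right) \left(-1\right)}{1 + 2 \left(-5\right) \left(-1\right)}\right)^{2} = \left(72 + \frac{5 + 6 \cdot 10}{1 + 10}\right)^{2} = \left(72 + \frac{5 + 60}{11}\right)^{2} = \left(72 + \frac{1}{11} \cdot 65\right)^{2} = \left(72 + \frac{65}{11}\right)^{2} = \left(\frac{857}{11}\right)^{2} = \frac{734449}{121}$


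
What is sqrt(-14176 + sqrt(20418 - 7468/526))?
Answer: sqrt(-980539744 + 2630*sqrt(14113106))/263 ≈ 118.46*I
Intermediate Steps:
sqrt(-14176 + sqrt(20418 - 7468/526)) = sqrt(-14176 + sqrt(20418 - 7468*1/526)) = sqrt(-14176 + sqrt(20418 - 3734/263)) = sqrt(-14176 + sqrt(5366200/263)) = sqrt(-14176 + 10*sqrt(14113106)/263)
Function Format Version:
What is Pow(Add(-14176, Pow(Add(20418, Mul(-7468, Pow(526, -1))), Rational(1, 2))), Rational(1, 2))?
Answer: Mul(Rational(1, 263), Pow(Add(-980539744, Mul(2630, Pow(14113106, Rational(1, 2)))), Rational(1, 2))) ≈ Mul(118.46, I)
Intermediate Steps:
Pow(Add(-14176, Pow(Add(20418, Mul(-7468, Pow(526, -1))), Rational(1, 2))), Rational(1, 2)) = Pow(Add(-14176, Pow(Add(20418, Mul(-7468, Rational(1, 526))), Rational(1, 2))), Rational(1, 2)) = Pow(Add(-14176, Pow(Add(20418, Rational(-3734, 263)), Rational(1, 2))), Rational(1, 2)) = Pow(Add(-14176, Pow(Rational(5366200, 263), Rational(1, 2))), Rational(1, 2)) = Pow(Add(-14176, Mul(Rational(10, 263), Pow(14113106, Rational(1, 2)))), Rational(1, 2))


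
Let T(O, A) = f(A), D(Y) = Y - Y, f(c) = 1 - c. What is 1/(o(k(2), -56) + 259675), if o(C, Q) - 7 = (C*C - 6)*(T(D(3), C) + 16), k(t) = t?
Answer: 1/259652 ≈ 3.8513e-6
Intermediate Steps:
D(Y) = 0
T(O, A) = 1 - A
o(C, Q) = 7 + (-6 + C**2)*(17 - C) (o(C, Q) = 7 + (C*C - 6)*((1 - C) + 16) = 7 + (C**2 - 6)*(17 - C) = 7 + (-6 + C**2)*(17 - C))
1/(o(k(2), -56) + 259675) = 1/((-95 - 1*2**3 + 6*2 + 17*2**2) + 259675) = 1/((-95 - 1*8 + 12 + 17*4) + 259675) = 1/((-95 - 8 + 12 + 68) + 259675) = 1/(-23 + 259675) = 1/259652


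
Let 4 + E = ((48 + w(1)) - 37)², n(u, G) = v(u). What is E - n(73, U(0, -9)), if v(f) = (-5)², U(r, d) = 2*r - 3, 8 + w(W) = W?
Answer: -13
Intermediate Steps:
w(W) = -8 + W
U(r, d) = -3 + 2*r
v(f) = 25
n(u, G) = 25
E = 12 (E = -4 + ((48 + (-8 + 1)) - 37)² = -4 + ((48 - 7) - 37)² = -4 + (41 - 37)² = -4 + 4² = -4 + 16 = 12)
E - n(73, U(0, -9)) = 12 - 1*25 = 12 - 25 = -13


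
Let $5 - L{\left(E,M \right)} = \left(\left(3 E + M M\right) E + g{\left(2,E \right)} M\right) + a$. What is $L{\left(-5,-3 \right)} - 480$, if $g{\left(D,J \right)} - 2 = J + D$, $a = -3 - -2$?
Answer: $-507$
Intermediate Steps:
$a = -1$ ($a = -3 + 2 = -1$)
$g{\left(D,J \right)} = 2 + D + J$ ($g{\left(D,J \right)} = 2 + \left(J + D\right) = 2 + \left(D + J\right) = 2 + D + J$)
$L{\left(E,M \right)} = 6 - E \left(M^{2} + 3 E\right) - M \left(4 + E\right)$ ($L{\left(E,M \right)} = 5 - \left(\left(\left(3 E + M M\right) E + \left(2 + 2 + E\right) M\right) - 1\right) = 5 - \left(\left(\left(3 E + M^{2}\right) E + \left(4 + E\right) M\right) - 1\right) = 5 - \left(\left(\left(M^{2} + 3 E\right) E + M \left(4 + E\right)\right) - 1\right) = 5 - \left(\left(E \left(M^{2} + 3 E\right) + M \left(4 + E\right)\right) - 1\right) = 5 - \left(-1 + E \left(M^{2} + 3 E\right) + M \left(4 + E\right)\right) = 6 - E \left(M^{2} + 3 E\right) - M \left(4 + E\right)$)
$L{\left(-5,-3 \right)} - 480 = \left(6 - 3 \left(-5\right)^{2} - - 5 \left(-3\right)^{2} - - 3 \left(4 - 5\right)\right) - 480 = \left(6 - 75 - \left(-5\right) 9 - \left(-3\right) \left(-1\right)\right) - 480 = \left(6 - 75 + 45 - 3\right) - 480 = -27 - 480 = -507$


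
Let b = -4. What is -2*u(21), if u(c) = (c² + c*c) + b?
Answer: -1756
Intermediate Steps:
u(c) = -4 + 2*c² (u(c) = (c² + c*c) - 4 = (c² + c²) - 4 = 2*c² - 4 = -4 + 2*c²)
-2*u(21) = -2*(-4 + 2*21²) = -2*(-4 + 2*441) = -2*(-4 + 882) = -2*878 = -1756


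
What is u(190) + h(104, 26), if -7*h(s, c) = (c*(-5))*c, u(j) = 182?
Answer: 4654/7 ≈ 664.86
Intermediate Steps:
h(s, c) = 5*c**2/7 (h(s, c) = -c*(-5)*c/7 = -(-5*c)*c/7 = -(-5)*c**2/7 = 5*c**2/7)
u(190) + h(104, 26) = 182 + (5/7)*26**2 = 182 + (5/7)*676 = 182 + 3380/7 = 4654/7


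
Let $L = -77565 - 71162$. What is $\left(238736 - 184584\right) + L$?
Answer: $-94575$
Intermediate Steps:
$L = -148727$
$\left(238736 - 184584\right) + L = \left(238736 - 184584\right) - 148727 = 54152 - 148727 = -94575$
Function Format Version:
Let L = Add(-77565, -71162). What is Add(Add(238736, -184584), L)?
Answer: -94575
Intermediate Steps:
L = -148727
Add(Add(238736, -184584), L) = Add(Add(238736, -184584), -148727) = Add(54152, -148727) = -94575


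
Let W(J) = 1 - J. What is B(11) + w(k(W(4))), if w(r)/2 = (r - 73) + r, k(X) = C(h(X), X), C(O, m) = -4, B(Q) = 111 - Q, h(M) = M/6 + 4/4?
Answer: -62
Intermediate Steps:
h(M) = 1 + M/6 (h(M) = M*(1/6) + 4*(1/4) = M/6 + 1 = 1 + M/6)
k(X) = -4
w(r) = -146 + 4*r (w(r) = 2*((r - 73) + r) = 2*((-73 + r) + r) = 2*(-73 + 2*r) = -146 + 4*r)
B(11) + w(k(W(4))) = (111 - 1*11) + (-146 + 4*(-4)) = (111 - 11) + (-146 - 16) = 100 - 162 = -62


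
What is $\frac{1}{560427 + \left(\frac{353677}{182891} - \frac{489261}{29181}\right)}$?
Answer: $\frac{25056067}{14041724813731} \approx 1.7844 \cdot 10^{-6}$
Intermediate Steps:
$\frac{1}{560427 + \left(\frac{353677}{182891} - \frac{489261}{29181}\right)} = \frac{1}{560427 + \left(353677 \cdot \frac{1}{182891} - \frac{2297}{137}\right)} = \frac{1}{560427 + \left(\frac{353677}{182891} - \frac{2297}{137}\right)} = \frac{1}{560427 - \frac{371646878}{25056067}} = \frac{1}{\frac{14041724813731}{25056067}} = \frac{25056067}{14041724813731}$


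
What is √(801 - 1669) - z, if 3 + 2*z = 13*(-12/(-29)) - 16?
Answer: 395/58 + 2*I*√217 ≈ 6.8103 + 29.462*I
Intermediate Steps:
z = -395/58 (z = -3/2 + (13*(-12/(-29)) - 16)/2 = -3/2 + (13*(-12*(-1/29)) - 16)/2 = -3/2 + (13*(12/29) - 16)/2 = -3/2 + (156/29 - 16)/2 = -3/2 + (½)*(-308/29) = -3/2 - 154/29 = -395/58 ≈ -6.8103)
√(801 - 1669) - z = √(801 - 1669) - 1*(-395/58) = √(-868) + 395/58 = 2*I*√217 + 395/58 = 395/58 + 2*I*√217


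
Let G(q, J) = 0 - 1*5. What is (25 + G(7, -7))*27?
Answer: 540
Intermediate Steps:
G(q, J) = -5 (G(q, J) = 0 - 5 = -5)
(25 + G(7, -7))*27 = (25 - 5)*27 = 20*27 = 540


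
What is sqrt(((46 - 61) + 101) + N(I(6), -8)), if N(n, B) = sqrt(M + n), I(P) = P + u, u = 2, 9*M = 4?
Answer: sqrt(774 + 6*sqrt(19))/3 ≈ 9.4290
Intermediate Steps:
M = 4/9 (M = (1/9)*4 = 4/9 ≈ 0.44444)
I(P) = 2 + P (I(P) = P + 2 = 2 + P)
N(n, B) = sqrt(4/9 + n)
sqrt(((46 - 61) + 101) + N(I(6), -8)) = sqrt(((46 - 61) + 101) + sqrt(4 + 9*(2 + 6))/3) = sqrt((-15 + 101) + sqrt(4 + 9*8)/3) = sqrt(86 + sqrt(4 + 72)/3) = sqrt(86 + sqrt(76)/3) = sqrt(86 + (2*sqrt(19))/3) = sqrt(86 + 2*sqrt(19)/3)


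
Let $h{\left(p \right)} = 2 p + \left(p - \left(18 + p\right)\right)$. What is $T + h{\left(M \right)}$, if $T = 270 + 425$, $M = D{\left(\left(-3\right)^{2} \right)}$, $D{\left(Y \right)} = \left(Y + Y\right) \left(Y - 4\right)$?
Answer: $857$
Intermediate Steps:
$D{\left(Y \right)} = 2 Y \left(-4 + Y\right)$
$M = 90$ ($M = 2 \left(-3\right)^{2} \left(-4 + \left(-3\right)^{2}\right) = 2 \cdot 9 \left(-4 + 9\right) = 2 \cdot 9 \cdot 5 = 90$)
$h{\left(p \right)} = -18 + 2 p$ ($h{\left(p \right)} = 2 p + \left(p - \left(18 + p\right)\right) = 2 p - 18 = -18 + 2 p$)
$T = 695$
$T + h{\left(M \right)} = 695 + \left(-18 + 2 \cdot 90\right) = 695 + \left(-18 + 180\right) = 695 + 162 = 857$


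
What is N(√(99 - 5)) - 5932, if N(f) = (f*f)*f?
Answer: -5932 + 94*√94 ≈ -5020.6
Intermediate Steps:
N(f) = f³ (N(f) = f²*f = f³)
N(√(99 - 5)) - 5932 = (√(99 - 5))³ - 5932 = (√94)³ - 5932 = 94*√94 - 5932 = -5932 + 94*√94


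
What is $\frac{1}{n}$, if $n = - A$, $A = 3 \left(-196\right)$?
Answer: $\frac{1}{588} \approx 0.0017007$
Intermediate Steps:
$A = -588$
$n = 588$ ($n = \left(-1\right) \left(-588\right) = 588$)
$\frac{1}{n} = \frac{1}{588}$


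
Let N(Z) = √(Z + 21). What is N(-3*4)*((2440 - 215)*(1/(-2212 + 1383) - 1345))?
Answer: -7442665050/829 ≈ -8.9779e+6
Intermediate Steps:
N(Z) = √(21 + Z)
N(-3*4)*((2440 - 215)*(1/(-2212 + 1383) - 1345)) = √(21 - 3*4)*((2440 - 215)*(1/(-2212 + 1383) - 1345)) = √(21 - 12)*(2225*(1/(-829) - 1345)) = √9*(2225*(-1/829 - 1345)) = 3*(2225*(-1115006/829)) = 3*(-2480888350/829) = -7442665050/829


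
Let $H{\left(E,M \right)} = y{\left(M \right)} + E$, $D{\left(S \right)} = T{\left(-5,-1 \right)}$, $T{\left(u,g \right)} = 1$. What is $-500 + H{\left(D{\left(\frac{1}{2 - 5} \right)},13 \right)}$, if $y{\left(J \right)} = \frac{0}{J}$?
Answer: $-499$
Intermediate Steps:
$y{\left(J \right)} = 0$
$D{\left(S \right)} = 1$
$H{\left(E,M \right)} = E$ ($H{\left(E,M \right)} = 0 + E = E$)
$-500 + H{\left(D{\left(\frac{1}{2 - 5} \right)},13 \right)} = -500 + 1 = -499$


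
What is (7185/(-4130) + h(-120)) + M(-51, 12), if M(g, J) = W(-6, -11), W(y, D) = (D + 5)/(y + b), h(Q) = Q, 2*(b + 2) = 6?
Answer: -497829/4130 ≈ -120.54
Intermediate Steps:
b = 1 (b = -2 + (½)*6 = -2 + 3 = 1)
W(y, D) = (5 + D)/(1 + y) (W(y, D) = (D + 5)/(y + 1) = (5 + D)/(1 + y))
M(g, J) = 6/5 (M(g, J) = (5 - 11)/(1 - 6) = -6/(-5) = -⅕*(-6) = 6/5)
(7185/(-4130) + h(-120)) + M(-51, 12) = (7185/(-4130) - 120) + 6/5 = (7185*(-1/4130) - 120) + 6/5 = (-1437/826 - 120) + 6/5 = -100557/826 + 6/5 = -497829/4130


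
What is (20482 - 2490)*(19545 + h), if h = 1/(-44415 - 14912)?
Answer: 20862555482288/59327 ≈ 3.5165e+8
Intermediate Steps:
h = -1/59327 (h = 1/(-59327) = -1/59327 ≈ -1.6856e-5)
(20482 - 2490)*(19545 + h) = (20482 - 2490)*(19545 - 1/59327) = 17992*(1159546214/59327) = 20862555482288/59327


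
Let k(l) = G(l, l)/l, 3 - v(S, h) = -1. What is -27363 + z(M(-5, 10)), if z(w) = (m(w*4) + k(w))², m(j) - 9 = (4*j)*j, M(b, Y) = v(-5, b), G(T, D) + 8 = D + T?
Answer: 1039726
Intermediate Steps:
v(S, h) = 4 (v(S, h) = 3 - 1*(-1) = 3 + 1 = 4)
G(T, D) = -8 + D + T (G(T, D) = -8 + (D + T) = -8 + D + T)
M(b, Y) = 4
m(j) = 9 + 4*j² (m(j) = 9 + (4*j)*j = 9 + 4*j²)
k(l) = (-8 + 2*l)/l (k(l) = (-8 + l + l)/l = (-8 + 2*l)/l)
z(w) = (11 - 8/w + 64*w²)² (z(w) = ((9 + 4*(w*4)²) + (2 - 8/w))² = ((9 + 4*(4*w)²) + (2 - 8/w))² = ((9 + 4*(16*w²)) + (2 - 8/w))² = ((9 + 64*w²) + (2 - 8/w))² = (11 - 8/w + 64*w²)²)
-27363 + z(M(-5, 10)) = -27363 + (-8 + 11*4 + 64*4³)²/4² = -27363 + (-8 + 44 + 64*64)²/16 = -27363 + (-8 + 44 + 4096)²/16 = -27363 + (1/16)*4132² = -27363 + (1/16)*17073424 = -27363 + 1067089 = 1039726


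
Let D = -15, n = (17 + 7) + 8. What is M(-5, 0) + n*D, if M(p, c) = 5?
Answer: -475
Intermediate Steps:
n = 32 (n = 24 + 8 = 32)
M(-5, 0) + n*D = 5 + 32*(-15) = 5 - 480 = -475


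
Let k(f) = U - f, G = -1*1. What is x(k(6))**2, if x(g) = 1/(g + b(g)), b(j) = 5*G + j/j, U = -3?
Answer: 1/169 ≈ 0.0059172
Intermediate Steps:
G = -1
b(j) = -4 (b(j) = 5*(-1) + j/j = -5 + 1 = -4)
k(f) = -3 - f
x(g) = 1/(-4 + g) (x(g) = 1/(g - 4) = 1/(-4 + g))
x(k(6))**2 = (1/(-4 + (-3 - 1*6)))**2 = (1/(-4 + (-3 - 6)))**2 = (1/(-4 - 9))**2 = (1/(-13))**2 = (-1/13)**2 = 1/169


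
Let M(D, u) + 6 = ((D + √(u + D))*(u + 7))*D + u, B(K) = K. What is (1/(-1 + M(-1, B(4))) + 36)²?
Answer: 115691899/89401 - 236632*√3/89401 ≈ 1289.5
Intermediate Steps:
M(D, u) = -6 + u + D*(7 + u)*(D + √(D + u)) (M(D, u) = -6 + (((D + √(u + D))*(u + 7))*D + u) = -6 + (((D + √(D + u))*(7 + u))*D + u) = -6 + (((7 + u)*(D + √(D + u)))*D + u) = -6 + (D*(7 + u)*(D + √(D + u)) + u) = -6 + (u + D*(7 + u)*(D + √(D + u))) = -6 + u + D*(7 + u)*(D + √(D + u)))
(1/(-1 + M(-1, B(4))) + 36)² = (1/(-1 + (-6 + 4 + 7*(-1)² + 4*(-1)² + 7*(-1)*√(-1 + 4) - 1*4*√(-1 + 4))) + 36)² = (1/(-1 + (-6 + 4 + 7*1 + 4*1 + 7*(-1)*√3 - 1*4*√3)) + 36)² = (1/(-1 + (-6 + 4 + 7 + 4 - 7*√3 - 4*√3)) + 36)² = (1/(-1 + (9 - 11*√3)) + 36)² = (1/(8 - 11*√3) + 36)² = (36 + 1/(8 - 11*√3))²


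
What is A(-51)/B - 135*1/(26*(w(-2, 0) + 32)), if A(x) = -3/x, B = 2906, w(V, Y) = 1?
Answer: -555701/3532243 ≈ -0.15732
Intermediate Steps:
A(-51)/B - 135*1/(26*(w(-2, 0) + 32)) = -3/(-51)/2906 - 135*1/(26*(1 + 32)) = -3*(-1/51)*(1/2906) - 135/(33*26) = (1/17)*(1/2906) - 135/858 = 1/49402 - 135*1/858 = 1/49402 - 45/286 = -555701/3532243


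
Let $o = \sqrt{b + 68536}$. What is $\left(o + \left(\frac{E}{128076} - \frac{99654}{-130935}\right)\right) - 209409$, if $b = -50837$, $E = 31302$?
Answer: $- \frac{195094156046137}{931646170} + \sqrt{17699} \approx -2.0928 \cdot 10^{5}$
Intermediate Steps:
$o = \sqrt{17699}$ ($o = \sqrt{-50837 + 68536} = \sqrt{17699} \approx 133.04$)
$\left(o + \left(\frac{E}{128076} - \frac{99654}{-130935}\right)\right) - 209409 = \left(\sqrt{17699} + \left(\frac{31302}{128076} - \frac{99654}{-130935}\right)\right) - 209409 = \left(\sqrt{17699} + \left(31302 \cdot \frac{1}{128076} - - \frac{33218}{43645}\right)\right) - 209409 = \left(\sqrt{17699} + \left(\frac{5217}{21346} + \frac{33218}{43645}\right)\right) - 209409 = \left(\sqrt{17699} + \frac{936767393}{931646170}\right) - 209409 = \left(\frac{936767393}{931646170} + \sqrt{17699}\right) - 209409 = - \frac{195094156046137}{931646170} + \sqrt{17699}$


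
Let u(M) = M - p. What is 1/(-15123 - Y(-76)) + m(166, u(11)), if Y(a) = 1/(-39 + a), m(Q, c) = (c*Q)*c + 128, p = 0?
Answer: 35155056701/1739144 ≈ 20214.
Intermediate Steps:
u(M) = M (u(M) = M - 1*0 = M + 0 = M)
m(Q, c) = 128 + Q*c**2 (m(Q, c) = (Q*c)*c + 128 = Q*c**2 + 128 = 128 + Q*c**2)
1/(-15123 - Y(-76)) + m(166, u(11)) = 1/(-15123 - 1/(-39 - 76)) + (128 + 166*11**2) = 1/(-15123 - 1/(-115)) + (128 + 166*121) = 1/(-15123 - 1*(-1/115)) + (128 + 20086) = 1/(-15123 + 1/115) + 20214 = 1/(-1739144/115) + 20214 = -115/1739144 + 20214 = 35155056701/1739144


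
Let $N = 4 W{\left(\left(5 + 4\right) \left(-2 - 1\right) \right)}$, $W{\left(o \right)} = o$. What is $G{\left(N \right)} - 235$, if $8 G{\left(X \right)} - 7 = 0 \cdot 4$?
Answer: $- \frac{1873}{8} \approx -234.13$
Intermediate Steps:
$N = -108$ ($N = 4 \left(5 + 4\right) \left(-2 - 1\right) = 4 \cdot 9 \left(-3\right) = 4 \left(-27\right) = -108$)
$G{\left(X \right)} = \frac{7}{8}$ ($G{\left(X \right)} = \frac{7}{8} + \frac{0 \cdot 4}{8} = \frac{7}{8} + \frac{1}{8} \cdot 0 = \frac{7}{8} + 0 = \frac{7}{8}$)
$G{\left(N \right)} - 235 = \frac{7}{8} - 235 = - \frac{1873}{8}$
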